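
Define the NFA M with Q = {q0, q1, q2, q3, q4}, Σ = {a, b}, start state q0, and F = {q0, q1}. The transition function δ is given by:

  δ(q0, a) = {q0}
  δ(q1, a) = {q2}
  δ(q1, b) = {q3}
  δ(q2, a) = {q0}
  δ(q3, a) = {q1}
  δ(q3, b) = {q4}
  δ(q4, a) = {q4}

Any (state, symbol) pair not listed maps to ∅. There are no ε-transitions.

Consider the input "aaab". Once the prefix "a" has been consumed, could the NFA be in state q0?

Yes

Start in {q0}.
Read 'a': q0→{q0}; now {q0}.
State q0 is in {q0}.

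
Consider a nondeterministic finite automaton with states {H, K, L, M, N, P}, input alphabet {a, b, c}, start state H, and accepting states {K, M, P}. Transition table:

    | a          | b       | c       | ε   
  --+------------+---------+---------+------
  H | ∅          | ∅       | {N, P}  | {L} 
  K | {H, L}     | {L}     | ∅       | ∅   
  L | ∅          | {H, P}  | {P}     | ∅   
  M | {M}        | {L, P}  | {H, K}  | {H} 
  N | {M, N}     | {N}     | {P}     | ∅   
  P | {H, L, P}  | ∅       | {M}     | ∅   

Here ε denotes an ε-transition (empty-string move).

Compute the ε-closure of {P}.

Begin with {P}.
No ε-moves leave this set, so the closure equals the set itself.

{P}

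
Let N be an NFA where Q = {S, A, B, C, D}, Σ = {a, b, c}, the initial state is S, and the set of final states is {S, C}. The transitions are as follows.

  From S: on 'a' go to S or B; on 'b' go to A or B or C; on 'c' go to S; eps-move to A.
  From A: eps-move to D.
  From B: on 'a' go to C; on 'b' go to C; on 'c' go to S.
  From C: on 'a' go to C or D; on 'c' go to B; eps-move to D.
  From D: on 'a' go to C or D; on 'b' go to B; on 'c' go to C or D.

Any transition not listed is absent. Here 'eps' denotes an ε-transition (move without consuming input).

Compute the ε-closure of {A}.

Begin with {A}.
ε-move A → D; add D.

{A, D}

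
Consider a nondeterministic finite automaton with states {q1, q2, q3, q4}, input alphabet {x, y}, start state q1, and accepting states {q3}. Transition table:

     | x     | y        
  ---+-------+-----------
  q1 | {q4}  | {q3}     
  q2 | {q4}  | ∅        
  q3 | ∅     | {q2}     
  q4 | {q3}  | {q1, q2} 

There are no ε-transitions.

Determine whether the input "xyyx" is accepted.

Start in {q1}.
Read 'x': {q1} → {q4}.
Read 'y': {q4} → {q1, q2}.
Read 'y': {q1, q2} → {q3}.
Read 'x': {q3} → ∅.
The final set ∅ contains no accepting state.

No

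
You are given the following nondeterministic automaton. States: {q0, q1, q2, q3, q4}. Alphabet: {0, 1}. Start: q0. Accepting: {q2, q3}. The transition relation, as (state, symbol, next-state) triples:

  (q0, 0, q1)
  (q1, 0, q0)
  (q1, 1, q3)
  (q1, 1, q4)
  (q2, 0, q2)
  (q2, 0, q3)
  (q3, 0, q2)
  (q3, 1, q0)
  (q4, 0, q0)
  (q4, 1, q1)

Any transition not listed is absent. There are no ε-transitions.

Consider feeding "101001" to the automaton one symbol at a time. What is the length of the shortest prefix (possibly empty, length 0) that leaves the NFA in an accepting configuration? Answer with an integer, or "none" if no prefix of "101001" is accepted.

none

Start in {q0}.
Read '1': q0→∅; now ∅.
The set is empty and remains empty for the remaining 5 symbols.
No reachable set along the way intersects F.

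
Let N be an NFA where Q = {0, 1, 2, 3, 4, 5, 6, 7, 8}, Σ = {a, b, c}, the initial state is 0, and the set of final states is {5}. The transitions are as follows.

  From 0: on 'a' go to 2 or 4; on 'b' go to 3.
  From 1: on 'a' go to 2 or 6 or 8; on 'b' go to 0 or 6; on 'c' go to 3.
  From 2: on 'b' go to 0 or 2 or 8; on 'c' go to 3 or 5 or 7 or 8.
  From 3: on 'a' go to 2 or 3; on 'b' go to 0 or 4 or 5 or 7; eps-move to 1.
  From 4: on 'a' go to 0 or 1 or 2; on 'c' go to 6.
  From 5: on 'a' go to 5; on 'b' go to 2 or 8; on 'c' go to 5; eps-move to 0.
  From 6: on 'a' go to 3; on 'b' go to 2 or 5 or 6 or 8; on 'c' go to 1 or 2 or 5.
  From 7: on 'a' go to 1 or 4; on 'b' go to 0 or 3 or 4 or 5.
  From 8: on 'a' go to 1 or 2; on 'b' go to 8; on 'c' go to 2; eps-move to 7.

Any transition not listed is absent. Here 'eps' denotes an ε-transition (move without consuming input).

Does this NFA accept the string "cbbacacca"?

Start in {0}.
Read 'c': 0→∅; now ∅.
The set is empty and remains empty for the remaining 8 symbols.
The final set ∅ contains no accepting state.

No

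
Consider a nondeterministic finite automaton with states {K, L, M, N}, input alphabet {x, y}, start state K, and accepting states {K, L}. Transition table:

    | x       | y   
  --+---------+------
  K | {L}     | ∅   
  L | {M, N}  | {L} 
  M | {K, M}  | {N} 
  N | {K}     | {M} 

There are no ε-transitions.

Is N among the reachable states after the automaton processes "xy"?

Start in {K}.
Read 'x': K→{L}; now {L}.
Read 'y': L→{L}; now {L}.
State N is not in {L}.

No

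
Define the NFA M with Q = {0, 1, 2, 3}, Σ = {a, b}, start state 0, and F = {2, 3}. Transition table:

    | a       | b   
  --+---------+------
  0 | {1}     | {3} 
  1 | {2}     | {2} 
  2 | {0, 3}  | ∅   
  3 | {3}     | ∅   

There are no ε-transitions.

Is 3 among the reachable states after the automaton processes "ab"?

No

Start in {0}.
Read 'a': 0→{1}; now {1}.
Read 'b': 1→{2}; now {2}.
State 3 is not in {2}.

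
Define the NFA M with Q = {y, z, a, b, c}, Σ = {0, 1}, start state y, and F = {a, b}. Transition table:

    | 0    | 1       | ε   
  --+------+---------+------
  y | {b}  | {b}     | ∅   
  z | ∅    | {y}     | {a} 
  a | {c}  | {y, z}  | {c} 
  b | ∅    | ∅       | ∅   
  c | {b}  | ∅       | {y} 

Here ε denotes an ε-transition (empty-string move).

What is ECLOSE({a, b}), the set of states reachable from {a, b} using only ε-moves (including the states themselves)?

{y, a, b, c}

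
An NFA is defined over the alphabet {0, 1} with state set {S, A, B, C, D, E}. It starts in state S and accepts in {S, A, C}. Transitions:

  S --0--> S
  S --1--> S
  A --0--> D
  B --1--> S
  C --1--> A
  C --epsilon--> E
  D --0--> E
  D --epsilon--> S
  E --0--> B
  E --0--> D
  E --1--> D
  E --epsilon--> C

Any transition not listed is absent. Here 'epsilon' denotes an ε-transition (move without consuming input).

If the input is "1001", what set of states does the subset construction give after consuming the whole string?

Start in {S}.
Read '1': S→{S}; now {S}.
Read '0': S→{S}; now {S}.
Read '0': S→{S}; now {S}.
Read '1': S→{S}; now {S}.

{S}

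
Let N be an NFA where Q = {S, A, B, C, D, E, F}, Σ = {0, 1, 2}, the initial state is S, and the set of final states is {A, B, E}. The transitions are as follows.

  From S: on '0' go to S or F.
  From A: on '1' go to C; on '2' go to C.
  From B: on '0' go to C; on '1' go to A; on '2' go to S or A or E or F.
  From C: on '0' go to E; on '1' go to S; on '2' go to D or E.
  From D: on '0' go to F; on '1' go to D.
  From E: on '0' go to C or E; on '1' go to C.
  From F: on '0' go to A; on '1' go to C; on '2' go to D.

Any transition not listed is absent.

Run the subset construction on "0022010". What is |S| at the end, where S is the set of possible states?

Start in {S}.
Read '0': {S} → {S, F}.
Read '0': {S, F} → {S, A, F}.
Read '2': {S, A, F} → {C, D}.
Read '2': {C, D} → {D, E}.
Read '0': {D, E} → {C, E, F}.
Read '1': {C, E, F} → {S, C}.
Read '0': {S, C} → {S, E, F}.
That set has 3 states.

3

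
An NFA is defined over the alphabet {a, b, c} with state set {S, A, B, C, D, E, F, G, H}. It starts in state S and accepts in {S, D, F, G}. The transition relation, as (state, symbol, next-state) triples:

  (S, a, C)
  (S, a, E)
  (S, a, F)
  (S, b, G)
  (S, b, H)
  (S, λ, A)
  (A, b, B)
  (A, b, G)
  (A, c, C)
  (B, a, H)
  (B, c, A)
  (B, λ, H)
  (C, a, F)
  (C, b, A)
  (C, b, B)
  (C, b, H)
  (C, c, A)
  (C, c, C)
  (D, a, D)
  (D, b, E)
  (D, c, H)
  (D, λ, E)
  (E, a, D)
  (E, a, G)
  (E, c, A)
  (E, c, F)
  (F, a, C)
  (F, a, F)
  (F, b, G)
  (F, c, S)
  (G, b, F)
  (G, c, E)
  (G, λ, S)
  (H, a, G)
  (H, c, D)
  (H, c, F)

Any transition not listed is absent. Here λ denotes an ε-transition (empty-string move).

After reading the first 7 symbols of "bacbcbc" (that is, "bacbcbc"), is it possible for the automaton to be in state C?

Yes

Start: ε-closure({S}) = {S, A}.
Read 'b': {S, A} → {S, A, B, G, H}.
Read 'a': {S, A, B, G, H} → {S, A, C, E, F, G, H}.
Read 'c': {S, A, C, E, F, G, H} → {S, A, C, D, E, F}.
Read 'b': {S, A, C, D, E, F} → {S, A, B, E, G, H}.
Read 'c': {S, A, B, E, G, H} → {A, C, D, E, F}.
Read 'b': {A, C, D, E, F} → {S, A, B, E, G, H}.
Read 'c': {S, A, B, E, G, H} → {A, C, D, E, F}.
State C is in {A, C, D, E, F}.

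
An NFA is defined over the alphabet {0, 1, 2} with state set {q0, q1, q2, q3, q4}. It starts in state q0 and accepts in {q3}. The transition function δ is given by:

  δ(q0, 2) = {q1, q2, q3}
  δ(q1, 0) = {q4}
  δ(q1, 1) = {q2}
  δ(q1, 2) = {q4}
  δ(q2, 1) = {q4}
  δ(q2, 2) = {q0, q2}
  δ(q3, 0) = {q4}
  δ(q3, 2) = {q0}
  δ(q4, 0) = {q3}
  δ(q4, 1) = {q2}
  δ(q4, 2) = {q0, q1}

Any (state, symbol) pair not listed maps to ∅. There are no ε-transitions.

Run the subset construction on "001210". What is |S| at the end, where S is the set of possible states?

Start in {q0}.
Read '0': {q0} → ∅.
The set is empty and remains empty for the remaining 5 symbols.
That set has 0 states.

0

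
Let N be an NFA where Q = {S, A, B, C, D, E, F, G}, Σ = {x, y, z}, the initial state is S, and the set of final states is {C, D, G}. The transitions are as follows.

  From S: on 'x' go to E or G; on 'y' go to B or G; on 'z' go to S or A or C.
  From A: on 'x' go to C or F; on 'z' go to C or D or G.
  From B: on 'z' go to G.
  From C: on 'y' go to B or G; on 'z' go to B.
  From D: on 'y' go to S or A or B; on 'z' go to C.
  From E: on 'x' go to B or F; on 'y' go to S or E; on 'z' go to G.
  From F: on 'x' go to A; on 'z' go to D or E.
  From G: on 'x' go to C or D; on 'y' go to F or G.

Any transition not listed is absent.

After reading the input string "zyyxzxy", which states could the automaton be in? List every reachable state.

{S, A, B, G}

Start in {S}.
Read 'z': S→{S, A, C}; now {S, A, C}.
Read 'y': S→{B, G}, A→∅, C→{B, G}; now {B, G}.
Read 'y': B→∅, G→{F, G}; now {F, G}.
Read 'x': F→{A}, G→{C, D}; now {A, C, D}.
Read 'z': A→{C, D, G}, C→{B}, D→{C}; now {B, C, D, G}.
Read 'x': B→∅, C→∅, D→∅, G→{C, D}; now {C, D}.
Read 'y': C→{B, G}, D→{S, A, B}; now {S, A, B, G}.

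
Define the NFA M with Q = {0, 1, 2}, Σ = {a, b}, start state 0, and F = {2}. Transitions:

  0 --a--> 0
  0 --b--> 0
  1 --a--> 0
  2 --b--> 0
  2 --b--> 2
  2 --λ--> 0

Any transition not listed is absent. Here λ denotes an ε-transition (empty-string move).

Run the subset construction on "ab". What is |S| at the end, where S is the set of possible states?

1

Start in {0}.
Read 'a': {0} → {0}.
Read 'b': {0} → {0}.
That set has 1 state.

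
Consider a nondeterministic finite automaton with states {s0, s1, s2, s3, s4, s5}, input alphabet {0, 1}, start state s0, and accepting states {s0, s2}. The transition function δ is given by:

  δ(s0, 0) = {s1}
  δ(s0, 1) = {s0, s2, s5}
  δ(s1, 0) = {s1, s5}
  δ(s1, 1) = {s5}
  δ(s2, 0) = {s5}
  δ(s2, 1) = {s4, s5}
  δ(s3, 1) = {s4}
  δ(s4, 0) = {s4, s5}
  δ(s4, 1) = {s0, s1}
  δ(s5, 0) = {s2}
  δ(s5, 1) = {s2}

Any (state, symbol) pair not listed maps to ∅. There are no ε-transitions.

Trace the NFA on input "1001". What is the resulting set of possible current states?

{s2, s4, s5}

Start in {s0}.
Read '1': s0→{s0, s2, s5}; now {s0, s2, s5}.
Read '0': s0→{s1}, s2→{s5}, s5→{s2}; now {s1, s2, s5}.
Read '0': s1→{s1, s5}, s2→{s5}, s5→{s2}; now {s1, s2, s5}.
Read '1': s1→{s5}, s2→{s4, s5}, s5→{s2}; now {s2, s4, s5}.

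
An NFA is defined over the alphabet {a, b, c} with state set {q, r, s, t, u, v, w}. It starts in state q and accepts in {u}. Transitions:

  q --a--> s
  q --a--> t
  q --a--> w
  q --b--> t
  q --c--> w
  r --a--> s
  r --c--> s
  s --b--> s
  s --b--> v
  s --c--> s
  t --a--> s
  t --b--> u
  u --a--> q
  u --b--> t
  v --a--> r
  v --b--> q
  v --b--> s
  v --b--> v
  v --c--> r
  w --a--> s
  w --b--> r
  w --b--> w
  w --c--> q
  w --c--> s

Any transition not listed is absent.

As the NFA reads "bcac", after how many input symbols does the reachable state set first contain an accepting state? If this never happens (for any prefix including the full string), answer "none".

Start in {q}.
Read 'b': q→{t}; now {t}.
Read 'c': t→∅; now ∅.
The set is empty and remains empty for the remaining 2 symbols.
No reachable set along the way intersects F.

none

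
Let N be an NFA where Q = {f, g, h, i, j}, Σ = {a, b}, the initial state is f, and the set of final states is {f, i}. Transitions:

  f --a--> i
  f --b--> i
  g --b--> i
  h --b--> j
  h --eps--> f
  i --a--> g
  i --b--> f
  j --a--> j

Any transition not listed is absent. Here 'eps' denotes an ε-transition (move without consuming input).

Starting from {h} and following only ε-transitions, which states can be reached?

Begin with {h}.
ε-move h → f; add f.

{f, h}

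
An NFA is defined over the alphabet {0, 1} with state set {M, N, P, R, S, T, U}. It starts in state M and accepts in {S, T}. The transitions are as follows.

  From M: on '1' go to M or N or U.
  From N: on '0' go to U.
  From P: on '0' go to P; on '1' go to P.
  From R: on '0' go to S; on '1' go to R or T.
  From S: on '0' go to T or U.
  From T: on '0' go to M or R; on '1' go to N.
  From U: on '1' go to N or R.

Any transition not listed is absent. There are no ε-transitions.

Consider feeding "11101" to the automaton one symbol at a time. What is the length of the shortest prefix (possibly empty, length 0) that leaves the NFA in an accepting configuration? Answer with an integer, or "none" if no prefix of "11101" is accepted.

3

Start in {M}.
Read '1': {M} → {M, N, U}.
Read '1': {M, N, U} → {M, N, R, U}.
Read '1': {M, N, R, U} → {M, N, R, T, U}.
None of the earlier sets intersect F, but {M, N, R, T, U} does.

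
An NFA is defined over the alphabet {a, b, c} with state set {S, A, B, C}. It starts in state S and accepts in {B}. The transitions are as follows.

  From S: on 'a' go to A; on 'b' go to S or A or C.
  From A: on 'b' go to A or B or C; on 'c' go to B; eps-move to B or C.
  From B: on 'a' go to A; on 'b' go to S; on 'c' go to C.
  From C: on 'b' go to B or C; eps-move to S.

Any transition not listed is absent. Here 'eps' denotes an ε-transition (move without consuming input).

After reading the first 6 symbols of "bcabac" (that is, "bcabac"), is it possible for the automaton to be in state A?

No

Start in {S}.
Read 'b': S→{S, A, C}; union {S, A, C}; ε-closure = {S, A, B, C}.
Read 'c': S→∅, A→{B}, B→{C}, C→∅; union {B, C}; ε-closure = {S, B, C}.
Read 'a': S→{A}, B→{A}, C→∅; union {A}; ε-closure = {S, A, B, C}.
Read 'b': S→{S, A, C}, A→{A, B, C}, B→{S}, C→{B, C}; now {S, A, B, C}.
Read 'a': S→{A}, A→∅, B→{A}, C→∅; union {A}; ε-closure = {S, A, B, C}.
Read 'c': S→∅, A→{B}, B→{C}, C→∅; union {B, C}; ε-closure = {S, B, C}.
State A is not in {S, B, C}.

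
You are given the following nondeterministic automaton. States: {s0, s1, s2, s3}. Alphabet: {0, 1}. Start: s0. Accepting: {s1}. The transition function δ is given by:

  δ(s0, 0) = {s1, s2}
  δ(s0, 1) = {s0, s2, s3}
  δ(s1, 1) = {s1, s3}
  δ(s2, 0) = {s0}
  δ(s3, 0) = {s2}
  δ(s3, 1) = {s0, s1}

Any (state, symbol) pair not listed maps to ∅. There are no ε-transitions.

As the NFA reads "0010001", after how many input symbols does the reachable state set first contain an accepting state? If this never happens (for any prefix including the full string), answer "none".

1

Start in {s0}.
Read '0': s0→{s1, s2}; now {s1, s2}.
None of the earlier sets intersect F, but {s1, s2} does.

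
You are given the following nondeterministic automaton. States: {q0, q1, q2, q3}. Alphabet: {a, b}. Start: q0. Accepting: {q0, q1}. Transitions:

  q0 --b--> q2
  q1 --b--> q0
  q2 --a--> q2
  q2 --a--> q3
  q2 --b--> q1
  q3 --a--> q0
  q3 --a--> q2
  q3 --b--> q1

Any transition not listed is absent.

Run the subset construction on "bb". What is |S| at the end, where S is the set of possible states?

1

Start in {q0}.
Read 'b': q0→{q2}; now {q2}.
Read 'b': q2→{q1}; now {q1}.
That set has 1 state.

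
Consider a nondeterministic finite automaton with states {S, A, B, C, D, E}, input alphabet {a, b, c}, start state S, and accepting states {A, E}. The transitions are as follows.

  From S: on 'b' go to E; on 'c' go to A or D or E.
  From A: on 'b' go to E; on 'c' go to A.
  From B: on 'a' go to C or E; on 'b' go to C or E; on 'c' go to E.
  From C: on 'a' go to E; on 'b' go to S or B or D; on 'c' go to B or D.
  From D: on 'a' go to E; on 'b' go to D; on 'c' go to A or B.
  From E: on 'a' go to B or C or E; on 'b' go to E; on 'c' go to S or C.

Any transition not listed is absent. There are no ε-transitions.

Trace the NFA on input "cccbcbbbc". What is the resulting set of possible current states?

{S, A, B, C, D, E}

Start in {S}.
Read 'c': {S} → {A, D, E}.
Read 'c': {A, D, E} → {S, A, B, C}.
Read 'c': {S, A, B, C} → {A, B, D, E}.
Read 'b': {A, B, D, E} → {C, D, E}.
Read 'c': {C, D, E} → {S, A, B, C, D}.
Read 'b': {S, A, B, C, D} → {S, B, C, D, E}.
Read 'b': {S, B, C, D, E} → {S, B, C, D, E}.
Read 'b': {S, B, C, D, E} → {S, B, C, D, E}.
Read 'c': {S, B, C, D, E} → {S, A, B, C, D, E}.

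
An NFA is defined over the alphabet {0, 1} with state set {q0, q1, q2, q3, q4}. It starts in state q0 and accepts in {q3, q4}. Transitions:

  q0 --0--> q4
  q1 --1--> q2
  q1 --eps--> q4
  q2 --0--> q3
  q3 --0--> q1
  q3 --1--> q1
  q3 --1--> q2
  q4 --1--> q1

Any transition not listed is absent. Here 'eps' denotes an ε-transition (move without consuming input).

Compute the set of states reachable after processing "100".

∅

Start in {q0}.
Read '1': q0→∅; now ∅.
The set is empty and remains empty for the remaining 2 symbols.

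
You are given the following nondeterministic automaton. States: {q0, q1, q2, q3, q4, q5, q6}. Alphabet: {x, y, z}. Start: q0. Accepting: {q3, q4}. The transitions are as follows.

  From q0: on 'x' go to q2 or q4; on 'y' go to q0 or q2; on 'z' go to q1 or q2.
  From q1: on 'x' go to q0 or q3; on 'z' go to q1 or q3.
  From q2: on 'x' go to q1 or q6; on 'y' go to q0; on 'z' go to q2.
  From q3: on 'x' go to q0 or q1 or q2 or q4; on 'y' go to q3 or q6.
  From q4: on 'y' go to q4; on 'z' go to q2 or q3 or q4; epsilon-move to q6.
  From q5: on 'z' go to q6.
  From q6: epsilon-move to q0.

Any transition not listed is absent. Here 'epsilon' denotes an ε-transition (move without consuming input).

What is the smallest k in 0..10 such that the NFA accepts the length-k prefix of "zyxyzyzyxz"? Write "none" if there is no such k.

3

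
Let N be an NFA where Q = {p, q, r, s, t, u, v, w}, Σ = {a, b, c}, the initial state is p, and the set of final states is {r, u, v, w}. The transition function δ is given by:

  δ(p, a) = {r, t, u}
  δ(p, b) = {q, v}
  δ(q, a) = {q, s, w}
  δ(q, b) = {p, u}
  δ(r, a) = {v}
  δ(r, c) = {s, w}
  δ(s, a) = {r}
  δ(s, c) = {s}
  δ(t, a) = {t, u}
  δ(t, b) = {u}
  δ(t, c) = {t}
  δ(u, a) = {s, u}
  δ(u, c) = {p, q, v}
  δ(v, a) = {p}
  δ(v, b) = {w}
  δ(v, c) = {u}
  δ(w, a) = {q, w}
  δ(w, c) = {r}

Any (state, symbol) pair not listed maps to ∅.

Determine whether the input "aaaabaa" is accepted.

Yes

Start in {p}.
Read 'a': p→{r, t, u}; now {r, t, u}.
Read 'a': r→{v}, t→{t, u}, u→{s, u}; now {s, t, u, v}.
Read 'a': s→{r}, t→{t, u}, u→{s, u}, v→{p}; now {p, r, s, t, u}.
Read 'a': p→{r, t, u}, r→{v}, s→{r}, t→{t, u}, u→{s, u}; now {r, s, t, u, v}.
Read 'b': r→∅, s→∅, t→{u}, u→∅, v→{w}; now {u, w}.
Read 'a': u→{s, u}, w→{q, w}; now {q, s, u, w}.
Read 'a': q→{q, s, w}, s→{r}, u→{s, u}, w→{q, w}; now {q, r, s, u, w}.
The final set {q, r, s, u, w} contains the accepting states r, u, w.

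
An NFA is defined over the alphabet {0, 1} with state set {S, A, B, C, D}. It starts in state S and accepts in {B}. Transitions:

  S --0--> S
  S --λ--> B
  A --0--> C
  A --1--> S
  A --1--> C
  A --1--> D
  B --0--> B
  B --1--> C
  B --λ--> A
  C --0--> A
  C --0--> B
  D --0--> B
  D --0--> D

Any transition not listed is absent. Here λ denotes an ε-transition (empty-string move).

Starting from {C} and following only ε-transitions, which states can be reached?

{C}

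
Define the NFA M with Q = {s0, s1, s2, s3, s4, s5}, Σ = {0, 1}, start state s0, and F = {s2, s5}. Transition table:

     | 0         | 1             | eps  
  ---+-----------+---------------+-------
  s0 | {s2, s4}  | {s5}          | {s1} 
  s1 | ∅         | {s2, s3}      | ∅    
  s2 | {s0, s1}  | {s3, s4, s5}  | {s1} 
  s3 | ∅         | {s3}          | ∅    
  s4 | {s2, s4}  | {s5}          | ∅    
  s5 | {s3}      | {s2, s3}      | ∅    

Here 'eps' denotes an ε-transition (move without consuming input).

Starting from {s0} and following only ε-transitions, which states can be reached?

{s0, s1}

Begin with {s0}.
ε-move s0 → s1; add s1.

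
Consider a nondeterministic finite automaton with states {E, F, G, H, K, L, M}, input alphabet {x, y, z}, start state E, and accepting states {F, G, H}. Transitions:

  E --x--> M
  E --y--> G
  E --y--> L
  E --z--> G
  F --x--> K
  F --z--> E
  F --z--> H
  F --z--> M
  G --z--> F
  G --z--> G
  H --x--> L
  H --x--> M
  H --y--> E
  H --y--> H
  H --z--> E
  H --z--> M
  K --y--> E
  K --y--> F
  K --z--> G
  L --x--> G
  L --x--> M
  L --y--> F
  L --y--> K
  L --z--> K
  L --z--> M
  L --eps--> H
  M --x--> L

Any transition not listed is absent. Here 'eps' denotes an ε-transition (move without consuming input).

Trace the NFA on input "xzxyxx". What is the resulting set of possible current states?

∅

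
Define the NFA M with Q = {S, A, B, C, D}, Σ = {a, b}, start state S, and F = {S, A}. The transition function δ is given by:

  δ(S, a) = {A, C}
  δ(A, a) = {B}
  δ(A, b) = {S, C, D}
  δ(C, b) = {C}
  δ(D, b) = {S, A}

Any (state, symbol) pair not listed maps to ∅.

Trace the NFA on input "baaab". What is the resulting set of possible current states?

∅

Start in {S}.
Read 'b': {S} → ∅.
The set is empty and remains empty for the remaining 4 symbols.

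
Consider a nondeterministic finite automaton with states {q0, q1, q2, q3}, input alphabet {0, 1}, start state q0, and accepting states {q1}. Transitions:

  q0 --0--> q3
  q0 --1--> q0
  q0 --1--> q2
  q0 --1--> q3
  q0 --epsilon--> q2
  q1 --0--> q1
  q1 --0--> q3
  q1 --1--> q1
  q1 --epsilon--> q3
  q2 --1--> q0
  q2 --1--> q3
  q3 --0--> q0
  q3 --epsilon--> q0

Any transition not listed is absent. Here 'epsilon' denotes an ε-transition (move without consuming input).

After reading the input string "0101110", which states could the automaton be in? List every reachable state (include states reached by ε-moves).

Start: ε-closure({q0}) = {q0, q2}.
Read '0': {q0, q2} → {q0, q2, q3}.
Read '1': {q0, q2, q3} → {q0, q2, q3}.
Read '0': {q0, q2, q3} → {q0, q2, q3}.
Read '1': {q0, q2, q3} → {q0, q2, q3}.
Read '1': {q0, q2, q3} → {q0, q2, q3}.
Read '1': {q0, q2, q3} → {q0, q2, q3}.
Read '0': {q0, q2, q3} → {q0, q2, q3}.

{q0, q2, q3}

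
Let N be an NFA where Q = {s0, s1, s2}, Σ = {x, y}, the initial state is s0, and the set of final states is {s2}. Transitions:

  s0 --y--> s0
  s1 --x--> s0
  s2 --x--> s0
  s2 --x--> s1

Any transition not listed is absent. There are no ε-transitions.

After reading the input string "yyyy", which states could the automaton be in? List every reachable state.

{s0}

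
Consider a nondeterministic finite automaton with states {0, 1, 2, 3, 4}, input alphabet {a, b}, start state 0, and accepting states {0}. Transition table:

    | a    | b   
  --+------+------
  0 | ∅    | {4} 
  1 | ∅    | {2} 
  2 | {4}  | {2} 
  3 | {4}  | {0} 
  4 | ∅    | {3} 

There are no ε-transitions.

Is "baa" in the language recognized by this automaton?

No

Start in {0}.
Read 'b': {0} → {4}.
Read 'a': {4} → ∅.
The set is empty and remains empty for the remaining 1 symbol.
The final set ∅ contains no accepting state.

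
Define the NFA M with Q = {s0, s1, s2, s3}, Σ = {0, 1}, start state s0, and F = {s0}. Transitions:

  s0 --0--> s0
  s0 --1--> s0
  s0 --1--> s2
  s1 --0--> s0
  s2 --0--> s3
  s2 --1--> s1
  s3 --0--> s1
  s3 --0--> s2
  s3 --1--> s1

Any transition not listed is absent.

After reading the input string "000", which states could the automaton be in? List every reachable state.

{s0}

Start in {s0}.
Read '0': {s0} → {s0}.
Read '0': {s0} → {s0}.
Read '0': {s0} → {s0}.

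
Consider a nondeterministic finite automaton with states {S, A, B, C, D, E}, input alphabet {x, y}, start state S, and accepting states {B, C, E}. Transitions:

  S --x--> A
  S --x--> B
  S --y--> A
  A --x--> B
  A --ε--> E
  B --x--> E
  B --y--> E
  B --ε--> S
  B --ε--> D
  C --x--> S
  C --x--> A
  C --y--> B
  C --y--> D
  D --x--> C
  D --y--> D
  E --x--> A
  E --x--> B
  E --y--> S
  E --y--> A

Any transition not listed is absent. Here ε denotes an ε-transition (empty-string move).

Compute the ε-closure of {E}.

{E}

Begin with {E}.
No ε-moves leave this set, so the closure equals the set itself.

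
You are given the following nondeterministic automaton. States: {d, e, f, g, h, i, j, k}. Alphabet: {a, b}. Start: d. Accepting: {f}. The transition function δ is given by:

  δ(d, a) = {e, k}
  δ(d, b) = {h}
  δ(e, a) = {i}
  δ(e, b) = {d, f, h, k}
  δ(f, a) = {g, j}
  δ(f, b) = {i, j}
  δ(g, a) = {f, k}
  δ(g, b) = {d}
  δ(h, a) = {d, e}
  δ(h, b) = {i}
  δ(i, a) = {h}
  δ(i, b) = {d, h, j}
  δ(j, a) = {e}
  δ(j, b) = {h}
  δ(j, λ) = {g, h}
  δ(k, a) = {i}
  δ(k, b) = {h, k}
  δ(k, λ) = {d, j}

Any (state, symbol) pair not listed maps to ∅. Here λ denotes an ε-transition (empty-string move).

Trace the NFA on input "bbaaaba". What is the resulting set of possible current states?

{d, e, f, g, h, i, j, k}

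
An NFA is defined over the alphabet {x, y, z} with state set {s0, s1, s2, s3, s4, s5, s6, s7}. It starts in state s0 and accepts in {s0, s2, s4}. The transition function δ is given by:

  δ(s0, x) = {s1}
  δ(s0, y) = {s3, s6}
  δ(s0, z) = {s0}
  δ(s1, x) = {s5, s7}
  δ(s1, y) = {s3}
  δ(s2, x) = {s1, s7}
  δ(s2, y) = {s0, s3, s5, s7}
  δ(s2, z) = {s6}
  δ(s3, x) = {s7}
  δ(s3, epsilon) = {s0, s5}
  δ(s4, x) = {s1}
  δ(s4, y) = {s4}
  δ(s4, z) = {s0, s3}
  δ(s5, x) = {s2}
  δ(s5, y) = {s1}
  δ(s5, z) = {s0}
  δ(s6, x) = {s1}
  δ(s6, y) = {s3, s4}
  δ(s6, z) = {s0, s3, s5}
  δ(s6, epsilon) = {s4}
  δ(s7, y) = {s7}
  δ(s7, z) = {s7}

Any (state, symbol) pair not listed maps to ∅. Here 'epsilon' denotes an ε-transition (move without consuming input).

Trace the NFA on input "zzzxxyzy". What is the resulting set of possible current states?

{s7}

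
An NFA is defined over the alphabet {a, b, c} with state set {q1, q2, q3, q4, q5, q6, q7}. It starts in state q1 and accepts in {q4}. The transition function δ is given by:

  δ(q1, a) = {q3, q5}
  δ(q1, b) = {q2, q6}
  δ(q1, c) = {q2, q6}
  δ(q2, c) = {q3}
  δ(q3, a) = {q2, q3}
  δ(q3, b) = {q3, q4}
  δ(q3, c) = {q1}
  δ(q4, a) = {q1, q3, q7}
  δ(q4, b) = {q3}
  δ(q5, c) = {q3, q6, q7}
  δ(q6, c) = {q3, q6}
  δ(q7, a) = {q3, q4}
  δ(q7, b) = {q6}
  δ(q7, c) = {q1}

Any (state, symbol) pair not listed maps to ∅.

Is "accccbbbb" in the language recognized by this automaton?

Yes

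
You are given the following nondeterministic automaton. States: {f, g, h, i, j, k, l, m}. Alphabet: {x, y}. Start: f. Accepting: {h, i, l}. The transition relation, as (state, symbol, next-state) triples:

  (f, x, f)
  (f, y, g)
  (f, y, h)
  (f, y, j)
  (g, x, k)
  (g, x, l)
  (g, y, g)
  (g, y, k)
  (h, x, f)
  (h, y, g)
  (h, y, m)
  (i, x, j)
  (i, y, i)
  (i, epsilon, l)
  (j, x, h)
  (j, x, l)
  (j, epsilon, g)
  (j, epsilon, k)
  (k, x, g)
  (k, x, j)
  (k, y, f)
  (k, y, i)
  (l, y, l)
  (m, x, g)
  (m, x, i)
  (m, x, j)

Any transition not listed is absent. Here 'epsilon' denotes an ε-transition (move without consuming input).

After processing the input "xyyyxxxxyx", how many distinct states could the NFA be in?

7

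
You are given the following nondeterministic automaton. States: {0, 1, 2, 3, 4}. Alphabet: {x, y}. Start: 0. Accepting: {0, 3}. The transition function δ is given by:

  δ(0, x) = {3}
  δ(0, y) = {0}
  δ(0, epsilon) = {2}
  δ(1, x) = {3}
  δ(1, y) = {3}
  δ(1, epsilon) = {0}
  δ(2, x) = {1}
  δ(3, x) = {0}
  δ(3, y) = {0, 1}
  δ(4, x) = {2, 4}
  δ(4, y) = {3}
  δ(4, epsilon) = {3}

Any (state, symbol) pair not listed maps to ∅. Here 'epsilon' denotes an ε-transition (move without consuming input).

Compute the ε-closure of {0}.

Begin with {0}.
ε-move 0 → 2; add 2.

{0, 2}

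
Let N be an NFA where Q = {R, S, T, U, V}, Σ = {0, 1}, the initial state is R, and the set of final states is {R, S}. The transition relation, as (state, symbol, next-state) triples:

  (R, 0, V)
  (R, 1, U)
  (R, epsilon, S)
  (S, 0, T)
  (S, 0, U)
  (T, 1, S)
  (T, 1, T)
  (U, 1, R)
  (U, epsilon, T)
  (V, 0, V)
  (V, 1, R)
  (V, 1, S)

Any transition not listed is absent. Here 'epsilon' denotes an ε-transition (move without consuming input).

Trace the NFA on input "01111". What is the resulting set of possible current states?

{S, T, U}

Start: ε-closure({R}) = {R, S}.
Read '0': {R, S} → {T, U, V}.
Read '1': {T, U, V} → {R, S, T}.
Read '1': {R, S, T} → {S, T, U}.
Read '1': {S, T, U} → {R, S, T}.
Read '1': {R, S, T} → {S, T, U}.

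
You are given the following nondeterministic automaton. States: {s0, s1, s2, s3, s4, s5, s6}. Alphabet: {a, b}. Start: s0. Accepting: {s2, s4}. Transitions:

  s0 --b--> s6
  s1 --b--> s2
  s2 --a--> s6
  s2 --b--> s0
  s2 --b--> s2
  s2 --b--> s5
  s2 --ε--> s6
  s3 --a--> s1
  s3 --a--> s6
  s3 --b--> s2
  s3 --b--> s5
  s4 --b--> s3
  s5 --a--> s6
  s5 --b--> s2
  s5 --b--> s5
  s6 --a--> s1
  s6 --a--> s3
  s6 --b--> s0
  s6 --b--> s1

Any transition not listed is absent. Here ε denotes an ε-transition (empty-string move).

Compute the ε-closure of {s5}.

{s5}

Begin with {s5}.
No ε-moves leave this set, so the closure equals the set itself.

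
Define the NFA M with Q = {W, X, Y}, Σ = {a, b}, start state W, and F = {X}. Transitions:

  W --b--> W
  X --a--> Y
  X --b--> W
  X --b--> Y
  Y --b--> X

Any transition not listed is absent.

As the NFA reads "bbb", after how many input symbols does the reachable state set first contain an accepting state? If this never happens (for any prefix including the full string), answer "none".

Start in {W}.
Read 'b': {W} → {W}.
Read 'b': {W} → {W}.
Read 'b': {W} → {W}.
No reachable set along the way intersects F.

none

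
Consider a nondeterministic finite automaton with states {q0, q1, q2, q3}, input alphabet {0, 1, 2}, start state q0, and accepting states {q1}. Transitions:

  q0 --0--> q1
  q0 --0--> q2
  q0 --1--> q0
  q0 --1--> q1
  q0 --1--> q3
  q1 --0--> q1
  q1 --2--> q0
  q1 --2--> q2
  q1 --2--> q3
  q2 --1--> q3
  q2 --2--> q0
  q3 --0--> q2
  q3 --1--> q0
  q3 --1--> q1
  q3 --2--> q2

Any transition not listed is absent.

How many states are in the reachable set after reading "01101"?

1

Start in {q0}.
Read '0': {q0} → {q1, q2}.
Read '1': {q1, q2} → {q3}.
Read '1': {q3} → {q0, q1}.
Read '0': {q0, q1} → {q1, q2}.
Read '1': {q1, q2} → {q3}.
That set has 1 state.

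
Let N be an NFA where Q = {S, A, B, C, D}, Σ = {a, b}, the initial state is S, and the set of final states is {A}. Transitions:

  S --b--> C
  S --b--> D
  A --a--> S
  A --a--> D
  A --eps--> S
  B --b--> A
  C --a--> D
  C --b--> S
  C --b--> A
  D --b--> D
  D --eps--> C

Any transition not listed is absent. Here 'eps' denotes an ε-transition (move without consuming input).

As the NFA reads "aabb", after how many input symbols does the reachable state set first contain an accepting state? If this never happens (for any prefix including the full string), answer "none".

Start in {S}.
Read 'a': {S} → ∅.
The set is empty and remains empty for the remaining 3 symbols.
No reachable set along the way intersects F.

none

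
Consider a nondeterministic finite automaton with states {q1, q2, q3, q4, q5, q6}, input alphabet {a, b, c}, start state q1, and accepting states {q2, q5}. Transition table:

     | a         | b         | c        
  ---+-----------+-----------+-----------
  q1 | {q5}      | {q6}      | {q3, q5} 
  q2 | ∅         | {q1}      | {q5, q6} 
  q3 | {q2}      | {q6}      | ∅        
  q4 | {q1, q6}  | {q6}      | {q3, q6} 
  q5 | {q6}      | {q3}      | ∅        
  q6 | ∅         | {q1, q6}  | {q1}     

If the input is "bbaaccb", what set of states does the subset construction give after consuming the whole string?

{q3, q6}

Start in {q1}.
Read 'b': q1→{q6}; now {q6}.
Read 'b': q6→{q1, q6}; now {q1, q6}.
Read 'a': q1→{q5}, q6→∅; now {q5}.
Read 'a': q5→{q6}; now {q6}.
Read 'c': q6→{q1}; now {q1}.
Read 'c': q1→{q3, q5}; now {q3, q5}.
Read 'b': q3→{q6}, q5→{q3}; now {q3, q6}.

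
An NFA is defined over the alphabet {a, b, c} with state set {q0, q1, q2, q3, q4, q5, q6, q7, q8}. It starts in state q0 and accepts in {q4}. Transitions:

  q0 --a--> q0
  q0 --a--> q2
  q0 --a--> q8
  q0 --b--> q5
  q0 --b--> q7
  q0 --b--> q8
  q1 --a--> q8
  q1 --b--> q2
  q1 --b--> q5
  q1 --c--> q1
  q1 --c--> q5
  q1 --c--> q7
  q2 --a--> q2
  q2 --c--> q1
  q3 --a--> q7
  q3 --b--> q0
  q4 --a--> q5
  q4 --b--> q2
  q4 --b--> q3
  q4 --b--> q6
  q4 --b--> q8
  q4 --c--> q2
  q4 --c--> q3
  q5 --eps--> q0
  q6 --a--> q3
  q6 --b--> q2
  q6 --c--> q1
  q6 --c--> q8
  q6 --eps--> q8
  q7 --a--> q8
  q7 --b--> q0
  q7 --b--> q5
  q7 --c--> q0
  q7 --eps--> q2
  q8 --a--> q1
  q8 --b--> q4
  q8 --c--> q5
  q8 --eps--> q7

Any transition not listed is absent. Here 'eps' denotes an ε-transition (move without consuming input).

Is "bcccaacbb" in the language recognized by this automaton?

Yes

Start in {q0}.
Read 'b': q0→{q5, q7, q8}; union {q5, q7, q8}; ε-closure = {q0, q2, q5, q7, q8}.
Read 'c': q0→∅, q2→{q1}, q5→∅, q7→{q0}, q8→{q5}; now {q0, q1, q5}.
Read 'c': q0→∅, q1→{q1, q5, q7}, q5→∅; union {q1, q5, q7}; ε-closure = {q0, q1, q2, q5, q7}.
Read 'c': q0→∅, q1→{q1, q5, q7}, q2→{q1}, q5→∅, q7→{q0}; union {q0, q1, q5, q7}; ε-closure = {q0, q1, q2, q5, q7}.
Read 'a': q0→{q0, q2, q8}, q1→{q8}, q2→{q2}, q5→∅, q7→{q8}; union {q0, q2, q8}; ε-closure = {q0, q2, q7, q8}.
Read 'a': q0→{q0, q2, q8}, q2→{q2}, q7→{q8}, q8→{q1}; union {q0, q1, q2, q8}; ε-closure = {q0, q1, q2, q7, q8}.
Read 'c': q0→∅, q1→{q1, q5, q7}, q2→{q1}, q7→{q0}, q8→{q5}; union {q0, q1, q5, q7}; ε-closure = {q0, q1, q2, q5, q7}.
Read 'b': q0→{q5, q7, q8}, q1→{q2, q5}, q2→∅, q5→∅, q7→{q0, q5}; now {q0, q2, q5, q7, q8}.
Read 'b': q0→{q5, q7, q8}, q2→∅, q5→∅, q7→{q0, q5}, q8→{q4}; union {q0, q4, q5, q7, q8}; ε-closure = {q0, q2, q4, q5, q7, q8}.
The final set {q0, q2, q4, q5, q7, q8} contains the accepting state q4.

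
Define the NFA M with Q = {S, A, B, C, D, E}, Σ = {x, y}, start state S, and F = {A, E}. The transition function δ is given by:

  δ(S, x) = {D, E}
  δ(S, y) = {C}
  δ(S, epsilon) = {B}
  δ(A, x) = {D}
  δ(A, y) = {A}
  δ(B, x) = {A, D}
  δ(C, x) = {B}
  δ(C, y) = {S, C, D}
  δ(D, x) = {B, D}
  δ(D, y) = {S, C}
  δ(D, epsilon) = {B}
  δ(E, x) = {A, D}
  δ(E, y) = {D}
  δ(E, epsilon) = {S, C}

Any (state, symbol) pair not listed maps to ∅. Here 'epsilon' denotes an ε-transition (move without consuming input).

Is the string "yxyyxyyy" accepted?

No

Start: ε-closure({S}) = {S, B}.
Read 'y': S→{C}, B→∅; now {C}.
Read 'x': C→{B}; now {B}.
Read 'y': B→∅; now ∅.
The set is empty and remains empty for the remaining 5 symbols.
The final set ∅ contains no accepting state.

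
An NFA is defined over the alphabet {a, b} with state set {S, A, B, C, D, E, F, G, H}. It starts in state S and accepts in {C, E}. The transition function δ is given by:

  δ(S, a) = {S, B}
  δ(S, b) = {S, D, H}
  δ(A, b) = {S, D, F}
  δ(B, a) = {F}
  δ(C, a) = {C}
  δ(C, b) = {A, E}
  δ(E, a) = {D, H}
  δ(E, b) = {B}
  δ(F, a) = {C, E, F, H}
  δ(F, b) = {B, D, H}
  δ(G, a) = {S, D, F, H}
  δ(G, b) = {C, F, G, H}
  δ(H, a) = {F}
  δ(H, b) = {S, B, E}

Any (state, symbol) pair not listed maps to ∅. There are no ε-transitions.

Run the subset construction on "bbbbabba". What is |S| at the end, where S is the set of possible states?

Start in {S}.
Read 'b': {S} → {S, D, H}.
Read 'b': {S, D, H} → {S, B, D, E, H}.
Read 'b': {S, B, D, E, H} → {S, B, D, E, H}.
Read 'b': {S, B, D, E, H} → {S, B, D, E, H}.
Read 'a': {S, B, D, E, H} → {S, B, D, F, H}.
Read 'b': {S, B, D, F, H} → {S, B, D, E, H}.
Read 'b': {S, B, D, E, H} → {S, B, D, E, H}.
Read 'a': {S, B, D, E, H} → {S, B, D, F, H}.
That set has 5 states.

5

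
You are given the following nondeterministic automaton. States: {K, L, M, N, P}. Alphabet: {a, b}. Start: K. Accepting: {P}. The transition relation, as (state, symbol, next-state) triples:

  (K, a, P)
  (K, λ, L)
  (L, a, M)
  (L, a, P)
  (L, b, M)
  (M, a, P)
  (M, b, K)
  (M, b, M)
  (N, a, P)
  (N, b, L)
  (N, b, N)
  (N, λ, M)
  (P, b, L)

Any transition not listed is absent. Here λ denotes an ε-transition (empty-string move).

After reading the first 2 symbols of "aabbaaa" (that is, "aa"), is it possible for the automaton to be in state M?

Start: ε-closure({K}) = {K, L}.
Read 'a': K→{P}, L→{M, P}; now {M, P}.
Read 'a': M→{P}, P→∅; now {P}.
State M is not in {P}.

No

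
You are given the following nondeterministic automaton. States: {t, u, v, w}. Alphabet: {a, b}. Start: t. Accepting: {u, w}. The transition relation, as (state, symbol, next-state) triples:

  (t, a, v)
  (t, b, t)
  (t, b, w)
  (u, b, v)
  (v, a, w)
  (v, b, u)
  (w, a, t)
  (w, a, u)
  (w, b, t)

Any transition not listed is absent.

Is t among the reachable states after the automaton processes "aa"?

Start in {t}.
Read 'a': {t} → {v}.
Read 'a': {v} → {w}.
State t is not in {w}.

No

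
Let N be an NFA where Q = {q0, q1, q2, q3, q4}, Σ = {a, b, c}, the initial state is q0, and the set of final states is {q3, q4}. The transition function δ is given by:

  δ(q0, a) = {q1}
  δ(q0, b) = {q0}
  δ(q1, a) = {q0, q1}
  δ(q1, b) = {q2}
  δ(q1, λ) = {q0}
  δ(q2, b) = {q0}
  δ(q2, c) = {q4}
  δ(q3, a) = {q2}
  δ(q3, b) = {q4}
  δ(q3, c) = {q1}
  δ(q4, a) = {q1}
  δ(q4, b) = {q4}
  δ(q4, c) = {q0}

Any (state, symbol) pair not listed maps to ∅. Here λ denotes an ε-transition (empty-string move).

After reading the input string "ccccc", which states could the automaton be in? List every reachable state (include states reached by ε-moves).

Start in {q0}.
Read 'c': {q0} → ∅.
The set is empty and remains empty for the remaining 4 symbols.

∅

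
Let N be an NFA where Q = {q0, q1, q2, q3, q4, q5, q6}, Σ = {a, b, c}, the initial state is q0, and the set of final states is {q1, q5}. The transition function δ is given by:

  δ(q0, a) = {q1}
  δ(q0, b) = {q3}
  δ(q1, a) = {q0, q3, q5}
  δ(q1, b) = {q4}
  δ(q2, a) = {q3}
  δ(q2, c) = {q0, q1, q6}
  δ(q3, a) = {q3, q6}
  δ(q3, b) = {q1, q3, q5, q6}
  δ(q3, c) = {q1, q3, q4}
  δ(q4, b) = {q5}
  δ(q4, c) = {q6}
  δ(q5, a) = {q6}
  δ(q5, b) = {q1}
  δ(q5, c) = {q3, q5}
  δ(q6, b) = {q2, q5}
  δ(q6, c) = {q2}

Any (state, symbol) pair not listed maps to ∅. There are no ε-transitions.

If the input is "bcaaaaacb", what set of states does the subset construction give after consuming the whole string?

{q1, q3, q4, q5, q6}

Start in {q0}.
Read 'b': q0→{q3}; now {q3}.
Read 'c': q3→{q1, q3, q4}; now {q1, q3, q4}.
Read 'a': q1→{q0, q3, q5}, q3→{q3, q6}, q4→∅; now {q0, q3, q5, q6}.
Read 'a': q0→{q1}, q3→{q3, q6}, q5→{q6}, q6→∅; now {q1, q3, q6}.
Read 'a': q1→{q0, q3, q5}, q3→{q3, q6}, q6→∅; now {q0, q3, q5, q6}.
Read 'a': q0→{q1}, q3→{q3, q6}, q5→{q6}, q6→∅; now {q1, q3, q6}.
Read 'a': q1→{q0, q3, q5}, q3→{q3, q6}, q6→∅; now {q0, q3, q5, q6}.
Read 'c': q0→∅, q3→{q1, q3, q4}, q5→{q3, q5}, q6→{q2}; now {q1, q2, q3, q4, q5}.
Read 'b': q1→{q4}, q2→∅, q3→{q1, q3, q5, q6}, q4→{q5}, q5→{q1}; now {q1, q3, q4, q5, q6}.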